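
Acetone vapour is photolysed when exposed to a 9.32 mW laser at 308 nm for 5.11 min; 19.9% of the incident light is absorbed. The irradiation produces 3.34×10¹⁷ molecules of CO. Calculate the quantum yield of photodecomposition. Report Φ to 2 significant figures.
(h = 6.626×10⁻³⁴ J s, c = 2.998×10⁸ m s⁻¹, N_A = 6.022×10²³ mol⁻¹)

Product: 3.34×10¹⁷ / 6.022×10²³ = 5.546×10⁻⁷ mol.
Photon energy at 308 nm: hc/λ = (6.626×10⁻³⁴)(2.998×10⁸)/(308×10⁻⁹) = 6.450×10⁻¹⁹ J.
Energy delivered: (9.32 mW)(306.6 s) = 2.858 J.
Photons incident: 2.858 / 6.450×10⁻¹⁹ = 4.431×10¹⁸, i.e. 4.431×10¹⁸/6.022×10²³ = 7.358×10⁻⁶ mol.
Photons absorbed: 0.199 × 7.358×10⁻⁶ = 1.464×10⁻⁶ mol.
Φ = 5.546×10⁻⁷ mol / 1.464×10⁻⁶ mol photons = 0.38.

Φ = 0.38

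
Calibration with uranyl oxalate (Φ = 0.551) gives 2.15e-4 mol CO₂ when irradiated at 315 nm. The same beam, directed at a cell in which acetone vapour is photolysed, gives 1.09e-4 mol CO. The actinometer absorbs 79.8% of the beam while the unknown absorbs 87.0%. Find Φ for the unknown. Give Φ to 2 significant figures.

Photons absorbed by the actinometer: 2.15e-4 / 0.551 = 3.902e-4 mol.
Incident flux: 3.902e-4 / 0.798 = 4.890e-4 einstein.
Absorbed by unknown: 0.870 × 4.890e-4 = 4.254e-4 mol.
Φ(unknown) = 1.09e-4 / 4.254e-4 = 0.26.

Φ = 0.26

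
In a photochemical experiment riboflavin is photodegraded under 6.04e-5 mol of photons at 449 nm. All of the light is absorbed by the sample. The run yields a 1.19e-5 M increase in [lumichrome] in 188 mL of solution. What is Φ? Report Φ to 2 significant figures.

Φ = 0.037

Product: (1.19e-5 M)(0.188 L) = 2.237e-6 mol.
Φ = 2.237e-6 mol / 6.04e-5 mol photons = 0.037.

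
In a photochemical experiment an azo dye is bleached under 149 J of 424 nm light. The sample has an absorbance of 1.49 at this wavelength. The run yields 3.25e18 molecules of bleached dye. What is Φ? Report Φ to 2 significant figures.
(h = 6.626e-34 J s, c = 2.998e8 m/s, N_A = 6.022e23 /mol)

Product: 3.25e18 / 6.022e23 = 5.397e-6 mol.
Photon energy at 424 nm: hc/λ = (6.626e-34)(2.998e8)/(424e-9) = 4.685e-19 J.
Photons incident: 149 / 4.685e-19 = 3.180e20, i.e. 3.180e20/6.022e23 = 5.281e-4 mol.
Fraction absorbed: 1 − 10^(−1.49) = 0.9676.
Photons absorbed: 0.9676 × 5.281e-4 = 5.110e-4 mol.
Φ = 5.397e-6 mol / 5.110e-4 mol photons = 0.011.

Φ = 0.011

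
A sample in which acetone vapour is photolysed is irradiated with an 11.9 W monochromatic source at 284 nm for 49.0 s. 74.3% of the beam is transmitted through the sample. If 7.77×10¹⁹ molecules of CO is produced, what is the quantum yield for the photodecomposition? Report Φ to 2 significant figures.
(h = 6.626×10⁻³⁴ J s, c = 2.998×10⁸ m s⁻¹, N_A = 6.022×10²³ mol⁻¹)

Product: 7.77×10¹⁹ / 6.022×10²³ = 1.290×10⁻⁴ mol.
Photon energy at 284 nm: hc/λ = (6.626×10⁻³⁴)(2.998×10⁸)/(284×10⁻⁹) = 6.995×10⁻¹⁹ J.
Energy delivered: (11.9 W)(49 s) = 583.1 J.
Photons incident: 583.1 / 6.995×10⁻¹⁹ = 8.336×10²⁰, i.e. 8.336×10²⁰/6.022×10²³ = 0.001384 mol.
Fraction absorbed: 1 − 74.3/100 = 0.2570.
Photons absorbed: 0.2570 × 0.001384 = 3.557×10⁻⁴ mol.
Φ = 1.290×10⁻⁴ mol / 3.557×10⁻⁴ mol photons = 0.36.

Φ = 0.36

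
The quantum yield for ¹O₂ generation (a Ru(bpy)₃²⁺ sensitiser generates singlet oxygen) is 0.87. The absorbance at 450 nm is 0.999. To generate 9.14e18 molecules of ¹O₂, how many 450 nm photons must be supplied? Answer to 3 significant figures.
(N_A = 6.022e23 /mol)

Product: 9.14e18 / 6.022e23 = 1.518e-5 mol.
Photons that must be absorbed: 1.518e-5 / 0.87 = 1.745e-5 mol.
Fraction absorbed: 1 − 10^(−0.999) = 0.8998.
Incident photons needed: 1.745e-5 / 0.8998 = 1.939e-5 mol.
Photon count: 1.939e-5 × 6.022e23 = 1.17e19.

1.17e19 photons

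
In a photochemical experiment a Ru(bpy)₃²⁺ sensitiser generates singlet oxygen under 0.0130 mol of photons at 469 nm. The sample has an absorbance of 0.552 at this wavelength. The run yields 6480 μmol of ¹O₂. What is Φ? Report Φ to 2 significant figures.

Product: 6480 μmol = 0.00648 mol.
Fraction absorbed: 1 − 10^(−0.552) = 0.7195.
Photons absorbed: 0.7195 × 0.0130 = 0.009354 mol.
Φ = 0.00648 mol / 0.009354 mol photons = 0.69.

Φ = 0.69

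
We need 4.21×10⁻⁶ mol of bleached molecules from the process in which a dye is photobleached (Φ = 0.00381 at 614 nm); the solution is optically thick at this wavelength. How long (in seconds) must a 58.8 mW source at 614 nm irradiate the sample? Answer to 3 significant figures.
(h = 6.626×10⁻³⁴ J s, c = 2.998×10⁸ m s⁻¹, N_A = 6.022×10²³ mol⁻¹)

t ≈ 3660 s

Photons that must be absorbed: 4.21×10⁻⁶ / 0.00381 = 0.001105 mol.
Photon energy: hc/λ = 3.235×10⁻¹⁹ J; per mole, 1.948×10⁵ J mol⁻¹.
Energy required: 0.001105 × 1.948×10⁵ = 215.3 J.
Time: 215.3 J / 0.0588 W = 3660 s.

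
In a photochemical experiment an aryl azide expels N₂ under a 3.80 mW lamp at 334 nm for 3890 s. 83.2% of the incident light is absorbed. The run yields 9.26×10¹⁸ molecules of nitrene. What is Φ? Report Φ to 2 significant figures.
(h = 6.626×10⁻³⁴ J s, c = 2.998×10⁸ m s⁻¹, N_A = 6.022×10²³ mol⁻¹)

Φ = 0.45

Product: 9.26×10¹⁸ / 6.022×10²³ = 1.538×10⁻⁵ mol.
Photon energy at 334 nm: hc/λ = (6.626×10⁻³⁴)(2.998×10⁸)/(334×10⁻⁹) = 5.948×10⁻¹⁹ J.
Energy delivered: (3.80 mW)(3890 s) = 14.78 J.
Photons incident: 14.78 / 5.948×10⁻¹⁹ = 2.485×10¹⁹, i.e. 2.485×10¹⁹/6.022×10²³ = 4.127×10⁻⁵ mol.
Photons absorbed: 0.832 × 4.127×10⁻⁵ = 3.434×10⁻⁵ mol.
Φ = 1.538×10⁻⁵ mol / 3.434×10⁻⁵ mol photons = 0.45.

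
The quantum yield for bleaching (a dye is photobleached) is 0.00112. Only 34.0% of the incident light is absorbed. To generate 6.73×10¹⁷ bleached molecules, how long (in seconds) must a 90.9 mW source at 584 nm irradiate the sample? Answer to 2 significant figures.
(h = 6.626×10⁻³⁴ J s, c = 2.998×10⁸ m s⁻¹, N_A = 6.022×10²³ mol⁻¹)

Product: 6.73×10¹⁷ / 6.022×10²³ = 1.118×10⁻⁶ mol.
Photons that must be absorbed: 1.118×10⁻⁶ / 0.00112 = 9.982×10⁻⁴ mol.
Incident photons needed: 9.982×10⁻⁴ / 0.340 = 0.002936 mol.
Photon energy: hc/λ = 3.401×10⁻¹⁹ J; per mole, 2.048×10⁵ J mol⁻¹.
Energy required: 0.002936 × 2.048×10⁵ = 601.3 J.
Time: 601.3 J / 0.0909 W = 6600 s.

t ≈ 6600 s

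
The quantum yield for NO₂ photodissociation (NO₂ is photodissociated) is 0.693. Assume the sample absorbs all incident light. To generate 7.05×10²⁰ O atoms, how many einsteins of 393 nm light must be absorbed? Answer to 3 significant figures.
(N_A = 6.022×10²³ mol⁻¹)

0.00169 einstein

Product: 7.05×10²⁰ / 6.022×10²³ = 0.001171 mol.
Photons that must be absorbed: 0.001171 / 0.693 = 0.001690 mol.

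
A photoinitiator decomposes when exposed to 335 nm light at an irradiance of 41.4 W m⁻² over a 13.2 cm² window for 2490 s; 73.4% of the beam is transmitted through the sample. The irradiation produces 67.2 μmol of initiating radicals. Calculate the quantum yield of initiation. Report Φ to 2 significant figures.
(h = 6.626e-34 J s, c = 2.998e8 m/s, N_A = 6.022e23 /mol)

Product: 67.2 μmol = 6.72e-5 mol.
Photon energy at 335 nm: hc/λ = (6.626e-34)(2.998e8)/(335e-9) = 5.930e-19 J.
Energy delivered: (41.4 W m⁻²)(13.2e-4 m²)(2490 s) = 136.1 J.
Photons incident: 136.1 / 5.930e-19 = 2.295e20, i.e. 2.295e20/6.022e23 = 3.811e-4 mol.
Fraction absorbed: 1 − 73.4/100 = 0.2660.
Photons absorbed: 0.2660 × 3.811e-4 = 1.014e-4 mol.
Φ = 6.72e-5 mol / 1.014e-4 mol photons = 0.66.

Φ = 0.66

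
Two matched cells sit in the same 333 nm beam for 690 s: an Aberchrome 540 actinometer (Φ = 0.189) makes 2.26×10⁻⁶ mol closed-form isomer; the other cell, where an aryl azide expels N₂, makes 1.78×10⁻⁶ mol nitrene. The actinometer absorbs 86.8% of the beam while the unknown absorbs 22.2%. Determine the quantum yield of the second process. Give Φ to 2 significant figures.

Φ = 0.58

Photons absorbed by the actinometer: 2.26×10⁻⁶ / 0.189 = 1.196×10⁻⁵ mol.
Incident flux: 1.196×10⁻⁵ / 0.868 = 1.378×10⁻⁵ einstein.
Absorbed by unknown: 0.222 × 1.378×10⁻⁵ = 3.059×10⁻⁶ mol.
Φ(unknown) = 1.78×10⁻⁶ / 3.059×10⁻⁶ = 0.58.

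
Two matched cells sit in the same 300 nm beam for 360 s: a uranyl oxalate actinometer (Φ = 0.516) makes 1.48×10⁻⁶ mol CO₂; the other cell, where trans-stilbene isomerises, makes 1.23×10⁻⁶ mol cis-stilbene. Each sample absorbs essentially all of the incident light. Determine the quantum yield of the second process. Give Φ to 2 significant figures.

Φ = 0.43

Photons absorbed by the actinometer: 1.48×10⁻⁶ / 0.516 = 2.868×10⁻⁶ mol.
Φ(unknown) = 1.23×10⁻⁶ / 2.868×10⁻⁶ = 0.43.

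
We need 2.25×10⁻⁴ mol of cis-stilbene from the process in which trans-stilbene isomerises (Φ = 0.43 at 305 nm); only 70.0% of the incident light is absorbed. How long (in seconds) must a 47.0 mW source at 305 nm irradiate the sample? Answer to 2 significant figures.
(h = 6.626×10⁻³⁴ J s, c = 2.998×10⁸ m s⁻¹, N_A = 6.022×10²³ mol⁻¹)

t ≈ 6200 s

Photons that must be absorbed: 2.25×10⁻⁴ / 0.43 = 5.233×10⁻⁴ mol.
Incident photons needed: 5.233×10⁻⁴ / 0.700 = 7.476×10⁻⁴ mol.
Photon energy: hc/λ = 6.513×10⁻¹⁹ J; per mole, 3.922×10⁵ J mol⁻¹.
Energy required: 7.476×10⁻⁴ × 3.922×10⁵ = 293.2 J.
Time: 293.2 J / 0.047 W = 6200 s.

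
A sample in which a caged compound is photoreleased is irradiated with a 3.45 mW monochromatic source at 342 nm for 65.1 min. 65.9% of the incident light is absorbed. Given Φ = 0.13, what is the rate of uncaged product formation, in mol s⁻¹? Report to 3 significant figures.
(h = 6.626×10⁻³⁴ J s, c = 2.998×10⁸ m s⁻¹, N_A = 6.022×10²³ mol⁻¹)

Photon energy at 342 nm: hc/λ = (6.626×10⁻³⁴)(2.998×10⁸)/(342×10⁻⁹) = 5.808×10⁻¹⁹ J.
Energy delivered: (3.45 mW)(3906 s) = 13.48 J.
Photons incident: 13.48 / 5.808×10⁻¹⁹ = 2.321×10¹⁹, i.e. 2.321×10¹⁹/6.022×10²³ = 3.854×10⁻⁵ mol.
Photons absorbed: 0.659 × 3.854×10⁻⁵ = 2.540×10⁻⁵ mol.
Product formed: 0.13 × 2.540×10⁻⁵ = 3.302×10⁻⁶ mol.
Rate: 3.302×10⁻⁶ / 3906 s = 8.45×10⁻¹⁰ mol s⁻¹.

8.45×10⁻¹⁰ mol s⁻¹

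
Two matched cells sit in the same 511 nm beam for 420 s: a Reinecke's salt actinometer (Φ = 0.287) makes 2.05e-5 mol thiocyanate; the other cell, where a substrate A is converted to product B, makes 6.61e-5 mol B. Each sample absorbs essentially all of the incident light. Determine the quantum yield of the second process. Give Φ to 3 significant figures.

Φ = 0.925

Photons absorbed by the actinometer: 2.05e-5 / 0.287 = 7.143e-5 mol.
Φ(unknown) = 6.61e-5 / 7.143e-5 = 0.925.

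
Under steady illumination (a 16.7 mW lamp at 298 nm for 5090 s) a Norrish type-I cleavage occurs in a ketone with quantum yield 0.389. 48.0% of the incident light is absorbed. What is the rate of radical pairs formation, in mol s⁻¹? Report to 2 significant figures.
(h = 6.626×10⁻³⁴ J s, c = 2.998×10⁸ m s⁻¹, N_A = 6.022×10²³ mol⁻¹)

Photon energy at 298 nm: hc/λ = (6.626×10⁻³⁴)(2.998×10⁸)/(298×10⁻⁹) = 6.666×10⁻¹⁹ J.
Energy delivered: (16.7 mW)(5090 s) = 85.00 J.
Photons incident: 85.00 / 6.666×10⁻¹⁹ = 1.275×10²⁰, i.e. 1.275×10²⁰/6.022×10²³ = 2.117×10⁻⁴ mol.
Photons absorbed: 0.480 × 2.117×10⁻⁴ = 1.016×10⁻⁴ mol.
Product formed: 0.389 × 1.016×10⁻⁴ = 3.952×10⁻⁵ mol.
Rate: 3.952×10⁻⁵ / 5090 s = 7.8×10⁻⁹ mol s⁻¹.

7.8×10⁻⁹ mol s⁻¹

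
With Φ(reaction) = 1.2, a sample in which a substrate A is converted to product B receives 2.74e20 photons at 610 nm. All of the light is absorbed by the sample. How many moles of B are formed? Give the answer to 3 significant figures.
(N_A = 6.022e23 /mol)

5.46e-4 mol

Moles of photons: 2.74e20 / 6.022e23 = 4.550e-4 mol.
Product: Φ × n_abs = 1.2 × 4.550e-4 = 5.460e-4 mol.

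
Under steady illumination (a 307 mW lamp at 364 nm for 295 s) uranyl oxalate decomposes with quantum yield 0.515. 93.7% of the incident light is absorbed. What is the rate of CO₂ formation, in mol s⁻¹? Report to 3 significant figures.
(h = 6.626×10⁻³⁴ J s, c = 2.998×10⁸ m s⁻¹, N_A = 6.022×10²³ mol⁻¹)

Photon energy at 364 nm: hc/λ = (6.626×10⁻³⁴)(2.998×10⁸)/(364×10⁻⁹) = 5.457×10⁻¹⁹ J.
Energy delivered: (307 mW)(295 s) = 90.57 J.
Photons incident: 90.57 / 5.457×10⁻¹⁹ = 1.660×10²⁰, i.e. 1.660×10²⁰/6.022×10²³ = 2.757×10⁻⁴ mol.
Photons absorbed: 0.937 × 2.757×10⁻⁴ = 2.583×10⁻⁴ mol.
Product formed: 0.515 × 2.583×10⁻⁴ = 1.330×10⁻⁴ mol.
Rate: 1.330×10⁻⁴ / 295 s = 4.51×10⁻⁷ mol s⁻¹.

4.51×10⁻⁷ mol s⁻¹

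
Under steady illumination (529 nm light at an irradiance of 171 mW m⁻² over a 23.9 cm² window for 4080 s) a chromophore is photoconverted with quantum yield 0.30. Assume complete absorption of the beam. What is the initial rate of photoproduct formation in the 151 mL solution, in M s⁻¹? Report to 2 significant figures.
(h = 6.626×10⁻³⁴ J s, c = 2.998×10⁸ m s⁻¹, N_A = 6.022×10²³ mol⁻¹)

3.6×10⁻⁹ M s⁻¹

Photon energy at 529 nm: hc/λ = (6.626×10⁻³⁴)(2.998×10⁸)/(529×10⁻⁹) = 3.755×10⁻¹⁹ J.
Energy delivered: (171 mW m⁻²)(23.9×10⁻⁴ m²)(4080 s) = 1.667 J.
Photons incident: 1.667 / 3.755×10⁻¹⁹ = 4.439×10¹⁸, i.e. 4.439×10¹⁸/6.022×10²³ = 7.371×10⁻⁶ mol.
Product formed: 0.30 × 7.371×10⁻⁶ = 2.211×10⁻⁶ mol.
Rate: 2.211×10⁻⁶ mol / (4080 s × 0.151 L) = 3.6×10⁻⁹ M s⁻¹.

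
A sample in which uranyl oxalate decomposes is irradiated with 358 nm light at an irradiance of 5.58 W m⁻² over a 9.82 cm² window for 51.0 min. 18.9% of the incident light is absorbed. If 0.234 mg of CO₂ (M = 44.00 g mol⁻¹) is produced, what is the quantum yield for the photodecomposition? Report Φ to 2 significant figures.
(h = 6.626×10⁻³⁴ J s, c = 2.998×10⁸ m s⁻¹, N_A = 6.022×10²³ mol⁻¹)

Product: 0.234 mg / 44.00 g mol⁻¹ = 5.318×10⁻⁶ mol.
Photon energy at 358 nm: hc/λ = (6.626×10⁻³⁴)(2.998×10⁸)/(358×10⁻⁹) = 5.549×10⁻¹⁹ J.
Energy delivered: (5.58 W m⁻²)(9.82×10⁻⁴ m²)(3060 s) = 16.77 J.
Photons incident: 16.77 / 5.549×10⁻¹⁹ = 3.022×10¹⁹, i.e. 3.022×10¹⁹/6.022×10²³ = 5.018×10⁻⁵ mol.
Photons absorbed: 0.189 × 5.018×10⁻⁵ = 9.484×10⁻⁶ mol.
Φ = 5.318×10⁻⁶ mol / 9.484×10⁻⁶ mol photons = 0.56.

Φ = 0.56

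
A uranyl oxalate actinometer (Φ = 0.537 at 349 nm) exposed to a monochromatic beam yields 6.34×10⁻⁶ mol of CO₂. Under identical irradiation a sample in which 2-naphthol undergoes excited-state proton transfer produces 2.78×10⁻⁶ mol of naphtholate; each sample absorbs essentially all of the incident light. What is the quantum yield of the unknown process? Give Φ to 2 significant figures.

Φ = 0.24

Photons absorbed by the actinometer: 6.34×10⁻⁶ / 0.537 = 1.181×10⁻⁵ mol.
Φ(unknown) = 2.78×10⁻⁶ / 1.181×10⁻⁵ = 0.24.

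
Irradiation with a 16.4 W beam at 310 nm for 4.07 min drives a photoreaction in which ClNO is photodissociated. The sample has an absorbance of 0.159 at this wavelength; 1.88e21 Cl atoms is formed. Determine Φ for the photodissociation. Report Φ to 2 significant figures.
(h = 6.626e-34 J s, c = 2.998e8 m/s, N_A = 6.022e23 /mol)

Φ = 0.98

Product: 1.88e21 / 6.022e23 = 0.003122 mol.
Photon energy at 310 nm: hc/λ = (6.626e-34)(2.998e8)/(310e-9) = 6.408e-19 J.
Energy delivered: (16.4 W)(244.2 s) = 4005 J.
Photons incident: 4005 / 6.408e-19 = 6.250e21, i.e. 6.250e21/6.022e23 = 0.01038 mol.
Fraction absorbed: 1 − 10^(−0.159) = 0.3066.
Photons absorbed: 0.3066 × 0.01038 = 0.003183 mol.
Φ = 0.003122 mol / 0.003183 mol photons = 0.98.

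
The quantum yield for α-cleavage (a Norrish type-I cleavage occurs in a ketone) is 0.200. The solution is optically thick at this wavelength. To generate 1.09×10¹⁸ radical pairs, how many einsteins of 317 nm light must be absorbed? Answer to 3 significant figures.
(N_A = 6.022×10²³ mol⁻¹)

9.05×10⁻⁶ einstein

Product: 1.09×10¹⁸ / 6.022×10²³ = 1.810×10⁻⁶ mol.
Photons that must be absorbed: 1.810×10⁻⁶ / 0.200 = 9.050×10⁻⁶ mol.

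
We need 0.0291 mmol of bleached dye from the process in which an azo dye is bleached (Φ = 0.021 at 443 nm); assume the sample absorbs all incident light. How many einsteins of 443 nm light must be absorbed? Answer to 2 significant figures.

0.0014 einstein

Product: 0.0291 mmol = 2.91×10⁻⁵ mol.
Photons that must be absorbed: 2.91×10⁻⁵ / 0.021 = 0.001386 mol.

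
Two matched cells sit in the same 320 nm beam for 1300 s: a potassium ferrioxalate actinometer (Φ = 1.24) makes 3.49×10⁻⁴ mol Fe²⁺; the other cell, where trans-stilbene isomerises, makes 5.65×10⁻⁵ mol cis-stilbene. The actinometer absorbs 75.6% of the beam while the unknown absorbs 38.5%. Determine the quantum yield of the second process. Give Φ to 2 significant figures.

Φ = 0.39

Photons absorbed by the actinometer: 3.49×10⁻⁴ / 1.24 = 2.815×10⁻⁴ mol.
Incident flux: 2.815×10⁻⁴ / 0.756 = 3.724×10⁻⁴ einstein.
Absorbed by unknown: 0.385 × 3.724×10⁻⁴ = 1.434×10⁻⁴ mol.
Φ(unknown) = 5.65×10⁻⁵ / 1.434×10⁻⁴ = 0.39.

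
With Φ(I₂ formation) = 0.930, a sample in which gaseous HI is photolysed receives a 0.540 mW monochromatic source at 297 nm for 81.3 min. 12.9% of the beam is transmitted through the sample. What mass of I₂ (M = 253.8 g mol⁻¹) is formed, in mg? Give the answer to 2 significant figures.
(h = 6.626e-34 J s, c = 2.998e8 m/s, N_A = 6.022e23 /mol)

1.3 mg

Photon energy at 297 nm: hc/λ = (6.626e-34)(2.998e8)/(297e-9) = 6.688e-19 J.
Energy delivered: (0.540 mW)(4878 s) = 2.634 J.
Photons incident: 2.634 / 6.688e-19 = 3.938e18, i.e. 3.938e18/6.022e23 = 6.539e-6 mol.
Fraction absorbed: 1 − 12.9/100 = 0.8710.
Photons absorbed: 0.8710 × 6.539e-6 = 5.695e-6 mol.
Product: Φ × n_abs = 0.930 × 5.695e-6 = 5.296e-6 mol.
Mass: 5.296e-6 × 253.8 = 0.001344 g = 1.3 mg.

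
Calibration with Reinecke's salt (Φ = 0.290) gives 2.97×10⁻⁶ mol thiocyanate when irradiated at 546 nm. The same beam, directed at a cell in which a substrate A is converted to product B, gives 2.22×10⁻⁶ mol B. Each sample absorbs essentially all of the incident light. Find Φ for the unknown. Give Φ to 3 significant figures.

Φ = 0.217

Photons absorbed by the actinometer: 2.97×10⁻⁶ / 0.290 = 1.024×10⁻⁵ mol.
Φ(unknown) = 2.22×10⁻⁶ / 1.024×10⁻⁵ = 0.217.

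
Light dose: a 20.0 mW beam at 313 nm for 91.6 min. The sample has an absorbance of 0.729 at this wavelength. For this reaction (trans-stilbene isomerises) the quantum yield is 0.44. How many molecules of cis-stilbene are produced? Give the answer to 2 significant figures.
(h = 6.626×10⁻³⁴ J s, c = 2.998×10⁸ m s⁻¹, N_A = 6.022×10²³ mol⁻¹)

Photon energy at 313 nm: hc/λ = (6.626×10⁻³⁴)(2.998×10⁸)/(313×10⁻⁹) = 6.347×10⁻¹⁹ J.
Energy delivered: (20.0 mW)(5496 s) = 109.9 J.
Photons incident: 109.9 / 6.347×10⁻¹⁹ = 1.732×10²⁰, i.e. 1.732×10²⁰/6.022×10²³ = 2.876×10⁻⁴ mol.
Fraction absorbed: 1 − 10^(−0.729) = 0.8134.
Photons absorbed: 0.8134 × 2.876×10⁻⁴ = 2.339×10⁻⁴ mol.
Product: Φ × n_abs = 0.44 × 2.339×10⁻⁴ = 1.029×10⁻⁴ mol.
As a count: 1.029×10⁻⁴ × 6.022×10²³ = 6.2×10¹⁹.

6.2×10¹⁹ molecules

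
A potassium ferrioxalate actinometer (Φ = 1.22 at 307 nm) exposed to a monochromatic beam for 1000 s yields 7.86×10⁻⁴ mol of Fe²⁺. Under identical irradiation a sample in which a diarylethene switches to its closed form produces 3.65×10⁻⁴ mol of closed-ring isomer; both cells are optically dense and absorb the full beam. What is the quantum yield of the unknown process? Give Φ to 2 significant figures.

Φ = 0.57

Photons absorbed by the actinometer: 7.86×10⁻⁴ / 1.22 = 6.443×10⁻⁴ mol.
Φ(unknown) = 3.65×10⁻⁴ / 6.443×10⁻⁴ = 0.57.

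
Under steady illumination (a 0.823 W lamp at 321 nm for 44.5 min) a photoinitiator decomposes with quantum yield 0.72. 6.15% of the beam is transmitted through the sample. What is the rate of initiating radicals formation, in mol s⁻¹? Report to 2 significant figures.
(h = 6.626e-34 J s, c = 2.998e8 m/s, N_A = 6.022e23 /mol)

1.5e-6 mol s⁻¹

Photon energy at 321 nm: hc/λ = (6.626e-34)(2.998e8)/(321e-9) = 6.188e-19 J.
Energy delivered: (0.823 W)(2670 s) = 2197 J.
Photons incident: 2197 / 6.188e-19 = 3.550e21, i.e. 3.550e21/6.022e23 = 0.005895 mol.
Fraction absorbed: 1 − 6.15/100 = 0.9385.
Photons absorbed: 0.9385 × 0.005895 = 0.005532 mol.
Product formed: 0.72 × 0.005532 = 0.003983 mol.
Rate: 0.003983 / 2670 s = 1.5e-6 mol s⁻¹.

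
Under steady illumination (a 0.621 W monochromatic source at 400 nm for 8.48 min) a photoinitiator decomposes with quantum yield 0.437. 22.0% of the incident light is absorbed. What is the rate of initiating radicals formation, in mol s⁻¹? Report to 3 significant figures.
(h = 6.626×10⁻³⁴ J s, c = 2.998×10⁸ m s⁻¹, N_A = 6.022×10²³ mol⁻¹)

2.00×10⁻⁷ mol s⁻¹

Photon energy at 400 nm: hc/λ = (6.626×10⁻³⁴)(2.998×10⁸)/(400×10⁻⁹) = 4.966×10⁻¹⁹ J.
Energy delivered: (0.621 W)(508.8 s) = 316.0 J.
Photons incident: 316.0 / 4.966×10⁻¹⁹ = 6.363×10²⁰, i.e. 6.363×10²⁰/6.022×10²³ = 0.001057 mol.
Photons absorbed: 0.220 × 0.001057 = 2.325×10⁻⁴ mol.
Product formed: 0.437 × 2.325×10⁻⁴ = 1.016×10⁻⁴ mol.
Rate: 1.016×10⁻⁴ / 508.8 s = 2.00×10⁻⁷ mol s⁻¹.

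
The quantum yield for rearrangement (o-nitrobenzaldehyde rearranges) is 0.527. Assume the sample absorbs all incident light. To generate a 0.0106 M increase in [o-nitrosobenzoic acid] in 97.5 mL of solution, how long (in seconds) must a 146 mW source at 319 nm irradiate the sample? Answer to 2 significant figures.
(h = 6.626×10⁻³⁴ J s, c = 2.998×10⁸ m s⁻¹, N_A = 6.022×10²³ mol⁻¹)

Product: (0.0106 M)(0.0975 L) = 0.001034 mol.
Photons that must be absorbed: 0.001034 / 0.527 = 0.001962 mol.
Photon energy: hc/λ = 6.227×10⁻¹⁹ J; per mole, 3.750×10⁵ J mol⁻¹.
Energy required: 0.001962 × 3.750×10⁵ = 735.8 J.
Time: 735.8 J / 0.146 W = 5000 s.

t ≈ 5000 s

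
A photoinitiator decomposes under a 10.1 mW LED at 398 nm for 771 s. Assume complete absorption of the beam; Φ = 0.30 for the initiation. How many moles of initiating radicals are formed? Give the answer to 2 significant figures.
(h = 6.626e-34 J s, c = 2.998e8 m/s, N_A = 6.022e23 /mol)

Photon energy at 398 nm: hc/λ = (6.626e-34)(2.998e8)/(398e-9) = 4.991e-19 J.
Energy delivered: (10.1 mW)(771 s) = 7.787 J.
Photons incident: 7.787 / 4.991e-19 = 1.560e19, i.e. 1.560e19/6.022e23 = 2.591e-5 mol.
Product: Φ × n_abs = 0.30 × 2.591e-5 = 7.773e-6 mol.

7.8e-6 mol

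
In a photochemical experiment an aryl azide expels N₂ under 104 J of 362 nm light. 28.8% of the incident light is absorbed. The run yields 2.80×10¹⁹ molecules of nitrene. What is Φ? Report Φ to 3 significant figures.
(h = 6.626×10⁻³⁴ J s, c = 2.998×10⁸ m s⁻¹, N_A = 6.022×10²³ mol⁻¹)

Product: 2.80×10¹⁹ / 6.022×10²³ = 4.650×10⁻⁵ mol.
Photon energy at 362 nm: hc/λ = (6.626×10⁻³⁴)(2.998×10⁸)/(362×10⁻⁹) = 5.487×10⁻¹⁹ J.
Photons incident: 104 / 5.487×10⁻¹⁹ = 1.895×10²⁰, i.e. 1.895×10²⁰/6.022×10²³ = 3.147×10⁻⁴ mol.
Photons absorbed: 0.288 × 3.147×10⁻⁴ = 9.063×10⁻⁵ mol.
Φ = 4.650×10⁻⁵ mol / 9.063×10⁻⁵ mol photons = 0.513.

Φ = 0.513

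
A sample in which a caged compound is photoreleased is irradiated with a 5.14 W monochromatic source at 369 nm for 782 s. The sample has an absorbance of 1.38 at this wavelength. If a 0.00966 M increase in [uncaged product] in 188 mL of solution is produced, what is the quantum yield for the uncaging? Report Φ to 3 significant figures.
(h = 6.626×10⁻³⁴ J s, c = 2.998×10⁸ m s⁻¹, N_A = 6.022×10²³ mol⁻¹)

Product: (0.00966 M)(0.188 L) = 0.001816 mol.
Photon energy at 369 nm: hc/λ = (6.626×10⁻³⁴)(2.998×10⁸)/(369×10⁻⁹) = 5.383×10⁻¹⁹ J.
Energy delivered: (5.14 W)(782 s) = 4019 J.
Photons incident: 4019 / 5.383×10⁻¹⁹ = 7.466×10²¹, i.e. 7.466×10²¹/6.022×10²³ = 0.01240 mol.
Fraction absorbed: 1 − 10^(−1.38) = 0.9583.
Photons absorbed: 0.9583 × 0.01240 = 0.01188 mol.
Φ = 0.001816 mol / 0.01188 mol photons = 0.153.

Φ = 0.153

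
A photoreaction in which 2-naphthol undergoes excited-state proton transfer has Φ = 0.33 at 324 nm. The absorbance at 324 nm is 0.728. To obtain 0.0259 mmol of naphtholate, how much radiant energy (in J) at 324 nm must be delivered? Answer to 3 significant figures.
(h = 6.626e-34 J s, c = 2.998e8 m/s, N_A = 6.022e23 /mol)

Product: 0.0259 mmol = 2.59e-5 mol.
Photons that must be absorbed: 2.59e-5 / 0.33 = 7.848e-5 mol.
Fraction absorbed: 1 − 10^(−0.728) = 0.8129.
Incident photons needed: 7.848e-5 / 0.8129 = 9.654e-5 mol.
Photon energy: hc/λ = 6.131e-19 J; per mole, 3.692e5 J mol⁻¹.
Energy required: 9.654e-5 × 3.692e5 = 35.6 J.

35.6 J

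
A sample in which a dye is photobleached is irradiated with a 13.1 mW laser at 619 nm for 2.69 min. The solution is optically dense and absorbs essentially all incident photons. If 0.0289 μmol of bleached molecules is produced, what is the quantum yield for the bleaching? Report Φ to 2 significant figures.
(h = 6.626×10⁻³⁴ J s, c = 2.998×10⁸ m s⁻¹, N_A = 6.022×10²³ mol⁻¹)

Φ = 0.0026

Product: 0.0289 μmol = 2.89×10⁻⁸ mol.
Photon energy at 619 nm: hc/λ = (6.626×10⁻³⁴)(2.998×10⁸)/(619×10⁻⁹) = 3.209×10⁻¹⁹ J.
Energy delivered: (13.1 mW)(161.4 s) = 2.114 J.
Photons incident: 2.114 / 3.209×10⁻¹⁹ = 6.588×10¹⁸, i.e. 6.588×10¹⁸/6.022×10²³ = 1.094×10⁻⁵ mol.
Φ = 2.89×10⁻⁸ mol / 1.094×10⁻⁵ mol photons = 0.0026.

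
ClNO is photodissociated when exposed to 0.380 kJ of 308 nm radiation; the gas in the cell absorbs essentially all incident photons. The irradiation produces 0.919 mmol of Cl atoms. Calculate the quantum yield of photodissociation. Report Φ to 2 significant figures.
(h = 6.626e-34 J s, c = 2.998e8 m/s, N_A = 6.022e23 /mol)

Φ = 0.94

Product: 0.919 mmol = 9.19e-4 mol.
Photon energy at 308 nm: hc/λ = (6.626e-34)(2.998e8)/(308e-9) = 6.450e-19 J.
Incident energy: 0.380 kJ = 380 J.
Photons incident: 380 / 6.450e-19 = 5.891e20, i.e. 5.891e20/6.022e23 = 9.782e-4 mol.
Φ = 9.19e-4 mol / 9.782e-4 mol photons = 0.94.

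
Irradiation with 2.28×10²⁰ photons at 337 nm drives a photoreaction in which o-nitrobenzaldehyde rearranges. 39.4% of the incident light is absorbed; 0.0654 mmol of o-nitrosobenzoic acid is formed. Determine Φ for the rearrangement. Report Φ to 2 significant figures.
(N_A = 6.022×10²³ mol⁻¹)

Product: 0.0654 mmol = 6.54×10⁻⁵ mol.
Moles of photons: 2.28×10²⁰ / 6.022×10²³ = 3.786×10⁻⁴ mol.
Photons absorbed: 0.394 × 3.786×10⁻⁴ = 1.492×10⁻⁴ mol.
Φ = 6.54×10⁻⁵ mol / 1.492×10⁻⁴ mol photons = 0.44.

Φ = 0.44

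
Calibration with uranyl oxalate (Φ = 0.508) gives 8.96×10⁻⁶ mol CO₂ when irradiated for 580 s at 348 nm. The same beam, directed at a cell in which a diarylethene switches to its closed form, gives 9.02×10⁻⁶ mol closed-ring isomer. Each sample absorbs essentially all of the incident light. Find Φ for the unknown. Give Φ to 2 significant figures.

Φ = 0.51

Photons absorbed by the actinometer: 8.96×10⁻⁶ / 0.508 = 1.764×10⁻⁵ mol.
Φ(unknown) = 9.02×10⁻⁶ / 1.764×10⁻⁵ = 0.51.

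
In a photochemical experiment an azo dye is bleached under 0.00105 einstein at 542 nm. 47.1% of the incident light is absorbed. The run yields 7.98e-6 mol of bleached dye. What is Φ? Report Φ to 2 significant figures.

Photons absorbed: 0.471 × 0.00105 = 4.946e-4 mol.
Φ = 7.98e-6 mol / 4.946e-4 mol photons = 0.016.

Φ = 0.016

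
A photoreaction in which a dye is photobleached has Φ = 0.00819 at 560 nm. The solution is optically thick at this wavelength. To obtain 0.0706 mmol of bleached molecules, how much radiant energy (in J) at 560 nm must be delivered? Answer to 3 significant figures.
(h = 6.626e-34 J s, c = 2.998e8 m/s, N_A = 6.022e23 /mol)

Product: 0.0706 mmol = 7.06e-5 mol.
Photons that must be absorbed: 7.06e-5 / 0.00819 = 0.008620 mol.
Photon energy: hc/λ = 3.547e-19 J; per mole, 2.136e5 J mol⁻¹.
Energy required: 0.008620 × 2.136e5 = 1840 J.

1840 J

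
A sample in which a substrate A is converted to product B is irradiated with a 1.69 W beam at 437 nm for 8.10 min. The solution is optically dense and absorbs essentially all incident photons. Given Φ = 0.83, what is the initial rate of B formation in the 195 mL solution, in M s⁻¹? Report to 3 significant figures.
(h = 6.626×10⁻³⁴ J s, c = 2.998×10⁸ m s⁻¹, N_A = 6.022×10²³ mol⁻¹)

Photon energy at 437 nm: hc/λ = (6.626×10⁻³⁴)(2.998×10⁸)/(437×10⁻⁹) = 4.546×10⁻¹⁹ J.
Energy delivered: (1.69 W)(486 s) = 821.3 J.
Photons incident: 821.3 / 4.546×10⁻¹⁹ = 1.807×10²¹, i.e. 1.807×10²¹/6.022×10²³ = 0.003001 mol.
Product formed: 0.83 × 0.003001 = 0.002491 mol.
Rate: 0.002491 mol / (486 s × 0.195 L) = 2.63×10⁻⁵ M s⁻¹.

2.63×10⁻⁵ M s⁻¹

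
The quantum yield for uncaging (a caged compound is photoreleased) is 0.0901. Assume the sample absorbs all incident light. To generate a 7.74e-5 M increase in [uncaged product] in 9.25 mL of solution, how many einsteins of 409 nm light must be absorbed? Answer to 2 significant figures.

Product: (7.74e-5 M)(0.00925 L) = 7.159e-7 mol.
Photons that must be absorbed: 7.159e-7 / 0.0901 = 7.946e-6 mol.

7.9e-6 einstein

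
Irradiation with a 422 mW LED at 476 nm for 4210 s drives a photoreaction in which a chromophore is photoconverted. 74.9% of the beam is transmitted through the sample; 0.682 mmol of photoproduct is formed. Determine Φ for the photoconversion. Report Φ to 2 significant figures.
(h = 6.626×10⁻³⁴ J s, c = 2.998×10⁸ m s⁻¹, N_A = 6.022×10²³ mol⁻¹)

Product: 0.682 mmol = 6.82×10⁻⁴ mol.
Photon energy at 476 nm: hc/λ = (6.626×10⁻³⁴)(2.998×10⁸)/(476×10⁻⁹) = 4.173×10⁻¹⁹ J.
Energy delivered: (422 mW)(4210 s) = 1777 J.
Photons incident: 1777 / 4.173×10⁻¹⁹ = 4.258×10²¹, i.e. 4.258×10²¹/6.022×10²³ = 0.007071 mol.
Fraction absorbed: 1 − 74.9/100 = 0.2510.
Photons absorbed: 0.2510 × 0.007071 = 0.001775 mol.
Φ = 6.82×10⁻⁴ mol / 0.001775 mol photons = 0.38.

Φ = 0.38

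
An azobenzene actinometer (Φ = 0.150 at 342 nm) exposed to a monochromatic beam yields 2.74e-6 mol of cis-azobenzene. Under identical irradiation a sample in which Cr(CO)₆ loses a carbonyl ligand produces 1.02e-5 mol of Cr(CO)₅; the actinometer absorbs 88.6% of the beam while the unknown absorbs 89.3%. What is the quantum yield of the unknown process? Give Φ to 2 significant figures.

Φ = 0.55

Photons absorbed by the actinometer: 2.74e-6 / 0.150 = 1.827e-5 mol.
Incident flux: 1.827e-5 / 0.886 = 2.062e-5 einstein.
Absorbed by unknown: 0.893 × 2.062e-5 = 1.841e-5 mol.
Φ(unknown) = 1.02e-5 / 1.841e-5 = 0.55.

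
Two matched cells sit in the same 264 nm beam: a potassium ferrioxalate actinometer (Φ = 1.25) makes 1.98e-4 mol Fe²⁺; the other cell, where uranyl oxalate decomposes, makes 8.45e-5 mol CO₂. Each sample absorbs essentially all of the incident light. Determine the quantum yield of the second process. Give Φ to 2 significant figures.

Φ = 0.53

Photons absorbed by the actinometer: 1.98e-4 / 1.25 = 1.584e-4 mol.
Φ(unknown) = 8.45e-5 / 1.584e-4 = 0.53.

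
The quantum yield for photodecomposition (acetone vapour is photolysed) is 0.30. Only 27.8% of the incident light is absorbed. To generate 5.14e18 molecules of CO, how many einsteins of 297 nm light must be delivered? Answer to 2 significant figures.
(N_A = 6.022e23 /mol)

1.0e-4 einstein

Product: 5.14e18 / 6.022e23 = 8.535e-6 mol.
Photons that must be absorbed: 8.535e-6 / 0.30 = 2.845e-5 mol.
Incident photons needed: 2.845e-5 / 0.278 = 1.023e-4 mol.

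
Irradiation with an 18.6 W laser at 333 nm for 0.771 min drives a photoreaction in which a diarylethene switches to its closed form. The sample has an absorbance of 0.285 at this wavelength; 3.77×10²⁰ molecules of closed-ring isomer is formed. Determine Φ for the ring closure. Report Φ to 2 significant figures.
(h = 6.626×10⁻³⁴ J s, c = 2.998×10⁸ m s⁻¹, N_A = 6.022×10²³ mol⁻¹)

Product: 3.77×10²⁰ / 6.022×10²³ = 6.260×10⁻⁴ mol.
Photon energy at 333 nm: hc/λ = (6.626×10⁻³⁴)(2.998×10⁸)/(333×10⁻⁹) = 5.965×10⁻¹⁹ J.
Energy delivered: (18.6 W)(46.26 s) = 860.4 J.
Photons incident: 860.4 / 5.965×10⁻¹⁹ = 1.442×10²¹, i.e. 1.442×10²¹/6.022×10²³ = 0.002395 mol.
Fraction absorbed: 1 − 10^(−0.285) = 0.4812.
Photons absorbed: 0.4812 × 0.002395 = 0.001152 mol.
Φ = 6.260×10⁻⁴ mol / 0.001152 mol photons = 0.54.

Φ = 0.54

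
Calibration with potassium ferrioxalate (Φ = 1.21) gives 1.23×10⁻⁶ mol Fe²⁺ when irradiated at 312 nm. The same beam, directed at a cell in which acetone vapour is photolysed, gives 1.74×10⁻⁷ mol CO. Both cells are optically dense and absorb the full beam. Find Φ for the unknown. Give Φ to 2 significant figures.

Φ = 0.17

Photons absorbed by the actinometer: 1.23×10⁻⁶ / 1.21 = 1.017×10⁻⁶ mol.
Φ(unknown) = 1.74×10⁻⁷ / 1.017×10⁻⁶ = 0.17.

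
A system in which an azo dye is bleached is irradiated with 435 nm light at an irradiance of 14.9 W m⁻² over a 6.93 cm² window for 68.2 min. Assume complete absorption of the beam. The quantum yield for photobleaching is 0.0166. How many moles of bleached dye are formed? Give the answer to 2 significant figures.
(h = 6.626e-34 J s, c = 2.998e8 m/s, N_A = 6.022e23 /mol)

Photon energy at 435 nm: hc/λ = (6.626e-34)(2.998e8)/(435e-9) = 4.567e-19 J.
Energy delivered: (14.9 W m⁻²)(6.93e-4 m²)(4092 s) = 42.25 J.
Photons incident: 42.25 / 4.567e-19 = 9.251e19, i.e. 9.251e19/6.022e23 = 1.536e-4 mol.
Product: Φ × n_abs = 0.0166 × 1.536e-4 = 2.550e-6 mol.

2.6e-6 mol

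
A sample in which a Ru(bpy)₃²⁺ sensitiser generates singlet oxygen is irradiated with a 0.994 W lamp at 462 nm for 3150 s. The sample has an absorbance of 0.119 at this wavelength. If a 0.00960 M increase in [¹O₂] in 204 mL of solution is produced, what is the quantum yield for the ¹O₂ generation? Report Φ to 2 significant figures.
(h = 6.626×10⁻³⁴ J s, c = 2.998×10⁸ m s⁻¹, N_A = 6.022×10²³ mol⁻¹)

Φ = 0.68

Product: (0.00960 M)(0.204 L) = 0.001958 mol.
Photon energy at 462 nm: hc/λ = (6.626×10⁻³⁴)(2.998×10⁸)/(462×10⁻⁹) = 4.300×10⁻¹⁹ J.
Energy delivered: (0.994 W)(3150 s) = 3131 J.
Photons incident: 3131 / 4.300×10⁻¹⁹ = 7.281×10²¹, i.e. 7.281×10²¹/6.022×10²³ = 0.01209 mol.
Fraction absorbed: 1 − 10^(−0.119) = 0.2397.
Photons absorbed: 0.2397 × 0.01209 = 0.002898 mol.
Φ = 0.001958 mol / 0.002898 mol photons = 0.68.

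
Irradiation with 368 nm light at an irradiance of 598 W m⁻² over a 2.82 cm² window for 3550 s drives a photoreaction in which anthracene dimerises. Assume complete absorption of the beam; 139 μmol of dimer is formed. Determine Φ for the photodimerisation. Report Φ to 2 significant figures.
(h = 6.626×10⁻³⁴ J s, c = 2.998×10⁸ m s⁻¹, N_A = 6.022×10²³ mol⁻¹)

Φ = 0.075

Product: 139 μmol = 1.39×10⁻⁴ mol.
Photon energy at 368 nm: hc/λ = (6.626×10⁻³⁴)(2.998×10⁸)/(368×10⁻⁹) = 5.398×10⁻¹⁹ J.
Energy delivered: (598 W m⁻²)(2.82×10⁻⁴ m²)(3550 s) = 598.7 J.
Photons incident: 598.7 / 5.398×10⁻¹⁹ = 1.109×10²¹, i.e. 1.109×10²¹/6.022×10²³ = 0.001842 mol.
Φ = 1.39×10⁻⁴ mol / 0.001842 mol photons = 0.075.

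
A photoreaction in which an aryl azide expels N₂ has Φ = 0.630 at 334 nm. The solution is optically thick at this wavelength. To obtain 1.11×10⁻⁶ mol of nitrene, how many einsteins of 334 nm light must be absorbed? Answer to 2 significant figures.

Photons that must be absorbed: 1.11×10⁻⁶ / 0.630 = 1.762×10⁻⁶ mol.

1.8×10⁻⁶ einstein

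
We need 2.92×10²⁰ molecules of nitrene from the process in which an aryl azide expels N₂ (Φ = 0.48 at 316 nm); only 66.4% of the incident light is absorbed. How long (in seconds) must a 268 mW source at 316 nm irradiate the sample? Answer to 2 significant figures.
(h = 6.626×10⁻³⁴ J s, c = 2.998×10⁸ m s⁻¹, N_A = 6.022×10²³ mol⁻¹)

t ≈ 2100 s

Product: 2.92×10²⁰ / 6.022×10²³ = 4.849×10⁻⁴ mol.
Photons that must be absorbed: 4.849×10⁻⁴ / 0.48 = 0.001010 mol.
Incident photons needed: 0.001010 / 0.664 = 0.001521 mol.
Photon energy: hc/λ = 6.286×10⁻¹⁹ J; per mole, 3.785×10⁵ J mol⁻¹.
Energy required: 0.001521 × 3.785×10⁵ = 575.7 J.
Time: 575.7 J / 0.268 W = 2100 s.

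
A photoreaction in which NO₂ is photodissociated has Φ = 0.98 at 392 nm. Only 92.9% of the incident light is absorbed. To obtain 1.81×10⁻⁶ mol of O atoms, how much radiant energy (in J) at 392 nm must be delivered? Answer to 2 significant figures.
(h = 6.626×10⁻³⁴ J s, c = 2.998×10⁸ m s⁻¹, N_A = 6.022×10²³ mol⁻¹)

Photons that must be absorbed: 1.81×10⁻⁶ / 0.98 = 1.847×10⁻⁶ mol.
Incident photons needed: 1.847×10⁻⁶ / 0.929 = 1.988×10⁻⁶ mol.
Photon energy: hc/λ = 5.068×10⁻¹⁹ J; per mole, 3.052×10⁵ J mol⁻¹.
Energy required: 1.988×10⁻⁶ × 3.052×10⁵ = 0.61 J.

0.61 J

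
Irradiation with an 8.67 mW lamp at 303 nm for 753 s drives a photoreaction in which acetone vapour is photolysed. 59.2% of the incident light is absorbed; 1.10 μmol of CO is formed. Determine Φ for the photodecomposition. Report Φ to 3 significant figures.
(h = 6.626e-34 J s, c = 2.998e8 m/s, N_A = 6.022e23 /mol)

Φ = 0.112

Product: 1.10 μmol = 1.10e-6 mol.
Photon energy at 303 nm: hc/λ = (6.626e-34)(2.998e8)/(303e-9) = 6.556e-19 J.
Energy delivered: (8.67 mW)(753 s) = 6.529 J.
Photons incident: 6.529 / 6.556e-19 = 9.959e18, i.e. 9.959e18/6.022e23 = 1.654e-5 mol.
Photons absorbed: 0.592 × 1.654e-5 = 9.792e-6 mol.
Φ = 1.10e-6 mol / 9.792e-6 mol photons = 0.112.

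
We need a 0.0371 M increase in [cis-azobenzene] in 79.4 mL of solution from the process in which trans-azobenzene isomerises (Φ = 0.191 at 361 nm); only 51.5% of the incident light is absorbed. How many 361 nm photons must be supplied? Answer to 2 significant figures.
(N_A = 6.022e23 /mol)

Product: (0.0371 M)(0.0794 L) = 0.002946 mol.
Photons that must be absorbed: 0.002946 / 0.191 = 0.01542 mol.
Incident photons needed: 0.01542 / 0.515 = 0.02994 mol.
Photon count: 0.02994 × 6.022e23 = 1.8e22.

1.8e22 photons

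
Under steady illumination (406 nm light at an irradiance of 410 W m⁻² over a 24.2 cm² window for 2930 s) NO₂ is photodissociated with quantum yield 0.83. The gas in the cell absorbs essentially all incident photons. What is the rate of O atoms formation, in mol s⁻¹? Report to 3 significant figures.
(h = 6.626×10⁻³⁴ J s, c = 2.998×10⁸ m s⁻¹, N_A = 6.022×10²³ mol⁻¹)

Photon energy at 406 nm: hc/λ = (6.626×10⁻³⁴)(2.998×10⁸)/(406×10⁻⁹) = 4.893×10⁻¹⁹ J.
Energy delivered: (410 W m⁻²)(24.2×10⁻⁴ m²)(2930 s) = 2907 J.
Photons incident: 2907 / 4.893×10⁻¹⁹ = 5.941×10²¹, i.e. 5.941×10²¹/6.022×10²³ = 0.009865 mol.
Product formed: 0.83 × 0.009865 = 0.008188 mol.
Rate: 0.008188 / 2930 s = 2.79×10⁻⁶ mol s⁻¹.

2.79×10⁻⁶ mol s⁻¹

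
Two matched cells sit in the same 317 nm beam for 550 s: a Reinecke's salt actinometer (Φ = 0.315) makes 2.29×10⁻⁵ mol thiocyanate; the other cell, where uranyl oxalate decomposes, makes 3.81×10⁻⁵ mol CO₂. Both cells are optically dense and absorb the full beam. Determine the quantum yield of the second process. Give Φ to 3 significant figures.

Φ = 0.524

Photons absorbed by the actinometer: 2.29×10⁻⁵ / 0.315 = 7.270×10⁻⁵ mol.
Φ(unknown) = 3.81×10⁻⁵ / 7.270×10⁻⁵ = 0.524.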